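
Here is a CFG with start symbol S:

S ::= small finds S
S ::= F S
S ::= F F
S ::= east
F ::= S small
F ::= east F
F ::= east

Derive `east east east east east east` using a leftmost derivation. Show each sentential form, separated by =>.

S => F F => east F F => east east F F => east east east F F => east east east east F => east east east east east F => east east east east east east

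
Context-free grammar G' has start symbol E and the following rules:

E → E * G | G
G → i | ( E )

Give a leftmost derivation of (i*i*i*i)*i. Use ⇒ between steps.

E ⇒ E*G   [E → E * G]
E*G ⇒ G*G   [E → G]
G*G ⇒ (E)*G   [G → ( E )]
(E)*G ⇒ (E*G)*G   [E → E * G]
(E*G)*G ⇒ (E*G*G)*G   [E → E * G]
(E*G*G)*G ⇒ (E*G*G*G)*G   [E → E * G]
(E*G*G*G)*G ⇒ (G*G*G*G)*G   [E → G]
(G*G*G*G)*G ⇒ (i*G*G*G)*G   [G → i]
(i*G*G*G)*G ⇒ (i*i*G*G)*G   [G → i]
(i*i*G*G)*G ⇒ (i*i*i*G)*G   [G → i]
(i*i*i*G)*G ⇒ (i*i*i*i)*G   [G → i]
(i*i*i*i)*G ⇒ (i*i*i*i)*i   [G → i]

E ⇒ E*G ⇒ G*G ⇒ (E)*G ⇒ (E*G)*G ⇒ (E*G*G)*G ⇒ (E*G*G*G)*G ⇒ (G*G*G*G)*G ⇒ (i*G*G*G)*G ⇒ (i*i*G*G)*G ⇒ (i*i*i*G)*G ⇒ (i*i*i*i)*G ⇒ (i*i*i*i)*i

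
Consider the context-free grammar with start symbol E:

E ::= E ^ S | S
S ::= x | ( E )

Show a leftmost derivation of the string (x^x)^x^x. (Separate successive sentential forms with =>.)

E => E^S   [E ::= E ^ S]
E^S => E^S^S   [E ::= E ^ S]
E^S^S => S^S^S   [E ::= S]
S^S^S => (E)^S^S   [S ::= ( E )]
(E)^S^S => (E^S)^S^S   [E ::= E ^ S]
(E^S)^S^S => (S^S)^S^S   [E ::= S]
(S^S)^S^S => (x^S)^S^S   [S ::= x]
(x^S)^S^S => (x^x)^S^S   [S ::= x]
(x^x)^S^S => (x^x)^x^S   [S ::= x]
(x^x)^x^S => (x^x)^x^x   [S ::= x]

E => E^S => E^S^S => S^S^S => (E)^S^S => (E^S)^S^S => (S^S)^S^S => (x^S)^S^S => (x^x)^S^S => (x^x)^x^S => (x^x)^x^x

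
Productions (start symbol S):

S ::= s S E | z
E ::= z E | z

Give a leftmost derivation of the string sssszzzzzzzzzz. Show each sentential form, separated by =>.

S => sSE   [S ::= s S E]
sSE => ssSEE   [S ::= s S E]
ssSEE => sssSEEE   [S ::= s S E]
sssSEEE => ssssSEEEE   [S ::= s S E]
ssssSEEEE => sssszEEEE   [S ::= z]
sssszEEEE => sssszzEEE   [E ::= z]
sssszzEEE => sssszzzEEE   [E ::= z E]
sssszzzEEE => sssszzzzEEE   [E ::= z E]
sssszzzzEEE => sssszzzzzEEE   [E ::= z E]
sssszzzzzEEE => sssszzzzzzEE   [E ::= z]
sssszzzzzzEE => sssszzzzzzzEE   [E ::= z E]
sssszzzzzzzEE => sssszzzzzzzzEE   [E ::= z E]
sssszzzzzzzzEE => sssszzzzzzzzzE   [E ::= z]
sssszzzzzzzzzE => sssszzzzzzzzzz   [E ::= z]

S=>sSE=>ssSEE=>sssSEEE=>ssssSEEEE=>sssszEEEE=>sssszzEEE=>sssszzzEEE=>sssszzzzEEE=>sssszzzzzEEE=>sssszzzzzzEE=>sssszzzzzzzEE=>sssszzzzzzzzEE=>sssszzzzzzzzzE=>sssszzzzzzzzzz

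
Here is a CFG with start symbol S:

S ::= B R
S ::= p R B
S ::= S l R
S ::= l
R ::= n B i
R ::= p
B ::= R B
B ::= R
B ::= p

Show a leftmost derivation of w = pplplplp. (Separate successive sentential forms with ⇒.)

S ⇒ SlR   [S ::= S l R]
SlR ⇒ SlRlR   [S ::= S l R]
SlRlR ⇒ SlRlRlR   [S ::= S l R]
SlRlRlR ⇒ BRlRlRlR   [S ::= B R]
BRlRlRlR ⇒ pRlRlRlR   [B ::= p]
pRlRlRlR ⇒ pplRlRlR   [R ::= p]
pplRlRlR ⇒ pplplRlR   [R ::= p]
pplplRlR ⇒ pplplplR   [R ::= p]
pplplplR ⇒ pplplplp   [R ::= p]

S ⇒ SlR ⇒ SlRlR ⇒ SlRlRlR ⇒ BRlRlRlR ⇒ pRlRlRlR ⇒ pplRlRlR ⇒ pplplRlR ⇒ pplplplR ⇒ pplplplp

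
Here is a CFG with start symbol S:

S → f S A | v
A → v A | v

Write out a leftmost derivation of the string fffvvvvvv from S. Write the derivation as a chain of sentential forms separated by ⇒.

S ⇒ fSA ⇒ ffSAA ⇒ fffSAAA ⇒ fffvAAA ⇒ fffvvAAA ⇒ fffvvvAAA ⇒ fffvvvvAA ⇒ fffvvvvvA ⇒ fffvvvvvv

S ⇒ fSA   [S → f S A]
fSA ⇒ ffSAA   [S → f S A]
ffSAA ⇒ fffSAAA   [S → f S A]
fffSAAA ⇒ fffvAAA   [S → v]
fffvAAA ⇒ fffvvAAA   [A → v A]
fffvvAAA ⇒ fffvvvAAA   [A → v A]
fffvvvAAA ⇒ fffvvvvAA   [A → v]
fffvvvvAA ⇒ fffvvvvvA   [A → v]
fffvvvvvA ⇒ fffvvvvvv   [A → v]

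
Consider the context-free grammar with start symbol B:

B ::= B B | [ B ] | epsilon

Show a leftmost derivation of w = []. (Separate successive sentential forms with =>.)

B => BB   [B ::= B B]
BB => BBB   [B ::= B B]
BBB => [B]BB   [B ::= [ B ]]
[B]BB => []BB   [B ::= epsilon]
[]BB => []B   [B ::= epsilon]
[]B => []   [B ::= epsilon]

B => BB => BBB => [B]BB => []BB => []B => []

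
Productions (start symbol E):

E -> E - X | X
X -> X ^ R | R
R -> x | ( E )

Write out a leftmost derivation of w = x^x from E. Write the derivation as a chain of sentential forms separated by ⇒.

E⇒X⇒X^R⇒R^R⇒x^R⇒x^x

E ⇒ X   [E -> X]
X ⇒ X^R   [X -> X ^ R]
X^R ⇒ R^R   [X -> R]
R^R ⇒ x^R   [R -> x]
x^R ⇒ x^x   [R -> x]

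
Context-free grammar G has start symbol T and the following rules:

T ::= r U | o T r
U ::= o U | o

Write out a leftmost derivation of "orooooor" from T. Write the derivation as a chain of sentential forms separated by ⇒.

T ⇒ oTr ⇒ orUr ⇒ oroUr ⇒ orooUr ⇒ oroooUr ⇒ orooooUr ⇒ orooooor

T ⇒ oTr   [T ::= o T r]
oTr ⇒ orUr   [T ::= r U]
orUr ⇒ oroUr   [U ::= o U]
oroUr ⇒ orooUr   [U ::= o U]
orooUr ⇒ oroooUr   [U ::= o U]
oroooUr ⇒ orooooUr   [U ::= o U]
orooooUr ⇒ orooooor   [U ::= o]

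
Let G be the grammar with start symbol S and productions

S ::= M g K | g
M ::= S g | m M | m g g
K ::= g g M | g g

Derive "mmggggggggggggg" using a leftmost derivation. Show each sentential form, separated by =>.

S => MgK => mMgK => mSggK => mMgKggK => mSggKggK => mMgKggKggK => mmgggKggKggK => mmgggggggKggK => mmgggggggggggK => mmggggggggggggg

S => MgK   [S ::= M g K]
MgK => mMgK   [M ::= m M]
mMgK => mSggK   [M ::= S g]
mSggK => mMgKggK   [S ::= M g K]
mMgKggK => mSggKggK   [M ::= S g]
mSggKggK => mMgKggKggK   [S ::= M g K]
mMgKggKggK => mmgggKggKggK   [M ::= m g g]
mmgggKggKggK => mmgggggggKggK   [K ::= g g]
mmgggggggKggK => mmgggggggggggK   [K ::= g g]
mmgggggggggggK => mmggggggggggggg   [K ::= g g]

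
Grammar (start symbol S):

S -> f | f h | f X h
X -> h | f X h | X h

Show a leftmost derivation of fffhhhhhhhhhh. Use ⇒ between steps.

S⇒fXh⇒ffXhh⇒ffXhhh⇒ffXhhhh⇒ffXhhhhh⇒ffXhhhhhh⇒ffXhhhhhhh⇒ffXhhhhhhhh⇒fffXhhhhhhhhh⇒fffhhhhhhhhhh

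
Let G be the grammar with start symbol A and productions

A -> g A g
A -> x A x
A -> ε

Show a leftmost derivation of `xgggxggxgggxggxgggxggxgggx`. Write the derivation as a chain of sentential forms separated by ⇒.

A⇒xAx⇒xgAgx⇒xggAggx⇒xgggAgggx⇒xgggxAxgggx⇒xgggxgAgxgggx⇒xgggxggAggxgggx⇒xgggxggxAxggxgggx⇒xgggxggxgAgxggxgggx⇒xgggxggxggAggxggxgggx⇒xgggxggxgggAgggxggxgggx⇒xgggxggxgggxAxgggxggxgggx⇒xgggxggxgggxgAgxgggxggxgggx⇒xgggxggxgggxggxgggxggxgggx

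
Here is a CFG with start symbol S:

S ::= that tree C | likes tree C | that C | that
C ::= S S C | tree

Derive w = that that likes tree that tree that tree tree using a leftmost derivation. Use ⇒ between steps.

S ⇒ that C ⇒ that S S C ⇒ that that S C ⇒ that that likes tree C C ⇒ that that likes tree S S C C ⇒ that that likes tree that C S C C ⇒ that that likes tree that tree S C C ⇒ that that likes tree that tree that C C ⇒ that that likes tree that tree that tree C ⇒ that that likes tree that tree that tree tree

S ⇒ that C   [S ::= that C]
that C ⇒ that S S C   [C ::= S S C]
that S S C ⇒ that that S C   [S ::= that]
that that S C ⇒ that that likes tree C C   [S ::= likes tree C]
that that likes tree C C ⇒ that that likes tree S S C C   [C ::= S S C]
that that likes tree S S C C ⇒ that that likes tree that C S C C   [S ::= that C]
that that likes tree that C S C C ⇒ that that likes tree that tree S C C   [C ::= tree]
that that likes tree that tree S C C ⇒ that that likes tree that tree that C C   [S ::= that]
that that likes tree that tree that C C ⇒ that that likes tree that tree that tree C   [C ::= tree]
that that likes tree that tree that tree C ⇒ that that likes tree that tree that tree tree   [C ::= tree]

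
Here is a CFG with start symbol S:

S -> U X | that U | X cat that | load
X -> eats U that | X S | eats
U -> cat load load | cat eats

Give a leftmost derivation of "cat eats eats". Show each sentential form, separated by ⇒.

S ⇒ U X ⇒ cat eats X ⇒ cat eats eats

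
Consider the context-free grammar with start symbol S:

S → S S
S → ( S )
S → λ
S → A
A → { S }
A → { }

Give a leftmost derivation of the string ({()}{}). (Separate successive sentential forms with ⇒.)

S ⇒ (S) ⇒ (SS) ⇒ (SSS) ⇒ (ASS) ⇒ ({S}SS) ⇒ ({(S)}SS) ⇒ ({()}SS) ⇒ ({()}AS) ⇒ ({()}{}S) ⇒ ({()}{})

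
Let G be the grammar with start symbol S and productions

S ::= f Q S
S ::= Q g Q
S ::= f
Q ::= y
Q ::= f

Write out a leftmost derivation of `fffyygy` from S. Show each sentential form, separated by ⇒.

S ⇒ fQS ⇒ ffS ⇒ fffQS ⇒ fffyS ⇒ fffyQgQ ⇒ fffyygQ ⇒ fffyygy

S ⇒ fQS   [S ::= f Q S]
fQS ⇒ ffS   [Q ::= f]
ffS ⇒ fffQS   [S ::= f Q S]
fffQS ⇒ fffyS   [Q ::= y]
fffyS ⇒ fffyQgQ   [S ::= Q g Q]
fffyQgQ ⇒ fffyygQ   [Q ::= y]
fffyygQ ⇒ fffyygy   [Q ::= y]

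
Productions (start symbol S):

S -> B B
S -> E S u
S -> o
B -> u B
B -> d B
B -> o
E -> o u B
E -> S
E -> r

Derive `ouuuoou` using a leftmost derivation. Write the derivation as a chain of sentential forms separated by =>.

S => ESu => ouBSu => ouuBSu => ouuuBSu => ouuuoSu => ouuuoou

S => ESu   [S -> E S u]
ESu => ouBSu   [E -> o u B]
ouBSu => ouuBSu   [B -> u B]
ouuBSu => ouuuBSu   [B -> u B]
ouuuBSu => ouuuoSu   [B -> o]
ouuuoSu => ouuuoou   [S -> o]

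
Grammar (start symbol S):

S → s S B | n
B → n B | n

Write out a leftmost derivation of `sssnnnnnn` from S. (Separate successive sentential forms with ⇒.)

S ⇒ sSB   [S → s S B]
sSB ⇒ ssSBB   [S → s S B]
ssSBB ⇒ sssSBBB   [S → s S B]
sssSBBB ⇒ sssnBBB   [S → n]
sssnBBB ⇒ sssnnBB   [B → n]
sssnnBB ⇒ sssnnnBB   [B → n B]
sssnnnBB ⇒ sssnnnnBB   [B → n B]
sssnnnnBB ⇒ sssnnnnnB   [B → n]
sssnnnnnB ⇒ sssnnnnnn   [B → n]

S⇒sSB⇒ssSBB⇒sssSBBB⇒sssnBBB⇒sssnnBB⇒sssnnnBB⇒sssnnnnBB⇒sssnnnnnB⇒sssnnnnnn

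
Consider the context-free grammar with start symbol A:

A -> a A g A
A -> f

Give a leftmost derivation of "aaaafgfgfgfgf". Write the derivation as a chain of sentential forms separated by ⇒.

A ⇒ aAgA ⇒ aaAgAgA ⇒ aaaAgAgAgA ⇒ aaaaAgAgAgAgA ⇒ aaaafgAgAgAgA ⇒ aaaafgfgAgAgA ⇒ aaaafgfgfgAgA ⇒ aaaafgfgfgfgA ⇒ aaaafgfgfgfgf

A ⇒ aAgA   [A -> a A g A]
aAgA ⇒ aaAgAgA   [A -> a A g A]
aaAgAgA ⇒ aaaAgAgAgA   [A -> a A g A]
aaaAgAgAgA ⇒ aaaaAgAgAgAgA   [A -> a A g A]
aaaaAgAgAgAgA ⇒ aaaafgAgAgAgA   [A -> f]
aaaafgAgAgAgA ⇒ aaaafgfgAgAgA   [A -> f]
aaaafgfgAgAgA ⇒ aaaafgfgfgAgA   [A -> f]
aaaafgfgfgAgA ⇒ aaaafgfgfgfgA   [A -> f]
aaaafgfgfgfgA ⇒ aaaafgfgfgfgf   [A -> f]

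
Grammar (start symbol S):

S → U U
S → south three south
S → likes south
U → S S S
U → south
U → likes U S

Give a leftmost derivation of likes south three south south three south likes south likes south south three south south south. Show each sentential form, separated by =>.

S => U U   [S → U U]
U U => likes U S U   [U → likes U S]
likes U S U => likes S S S S U   [U → S S S]
likes S S S S U => likes south three south S S S U   [S → south three south]
likes south three south S S S U => likes south three south south three south S S U   [S → south three south]
likes south three south south three south S S U => likes south three south south three south likes south S U   [S → likes south]
likes south three south south three south likes south S U => likes south three south south three south likes south U U U   [S → U U]
likes south three south south three south likes south U U U => likes south three south south three south likes south likes U S U U   [U → likes U S]
likes south three south south three south likes south likes U S U U => likes south three south south three south likes south likes south S U U   [U → south]
likes south three south south three south likes south likes south S U U => likes south three south south three south likes south likes south south three south U U   [S → south three south]
likes south three south south three south likes south likes south south three south U U => likes south three south south three south likes south likes south south three south south U   [U → south]
likes south three south south three south likes south likes south south three south south U => likes south three south south three south likes south likes south south three south south south   [U → south]

S => U U => likes U S U => likes S S S S U => likes south three south S S S U => likes south three south south three south S S U => likes south three south south three south likes south S U => likes south three south south three south likes south U U U => likes south three south south three south likes south likes U S U U => likes south three south south three south likes south likes south S U U => likes south three south south three south likes south likes south south three south U U => likes south three south south three south likes south likes south south three south south U => likes south three south south three south likes south likes south south three south south south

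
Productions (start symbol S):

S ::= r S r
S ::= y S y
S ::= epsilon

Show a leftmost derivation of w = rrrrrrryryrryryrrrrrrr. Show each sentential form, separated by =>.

S=>rSr=>rrSrr=>rrrSrrr=>rrrrSrrrr=>rrrrrSrrrrr=>rrrrrrSrrrrrr=>rrrrrrrSrrrrrrr=>rrrrrrrySyrrrrrrr=>rrrrrrryrSryrrrrrrr=>rrrrrrryrySyryrrrrrrr=>rrrrrrryryrSryryrrrrrrr=>rrrrrrryryrryryrrrrrrr

S => rSr   [S ::= r S r]
rSr => rrSrr   [S ::= r S r]
rrSrr => rrrSrrr   [S ::= r S r]
rrrSrrr => rrrrSrrrr   [S ::= r S r]
rrrrSrrrr => rrrrrSrrrrr   [S ::= r S r]
rrrrrSrrrrr => rrrrrrSrrrrrr   [S ::= r S r]
rrrrrrSrrrrrr => rrrrrrrSrrrrrrr   [S ::= r S r]
rrrrrrrSrrrrrrr => rrrrrrrySyrrrrrrr   [S ::= y S y]
rrrrrrrySyrrrrrrr => rrrrrrryrSryrrrrrrr   [S ::= r S r]
rrrrrrryrSryrrrrrrr => rrrrrrryrySyryrrrrrrr   [S ::= y S y]
rrrrrrryrySyryrrrrrrr => rrrrrrryryrSryryrrrrrrr   [S ::= r S r]
rrrrrrryryrSryryrrrrrrr => rrrrrrryryrryryrrrrrrr   [S ::= epsilon]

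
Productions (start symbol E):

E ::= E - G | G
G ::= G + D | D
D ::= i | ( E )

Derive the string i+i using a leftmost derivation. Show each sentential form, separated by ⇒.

E ⇒ G   [E ::= G]
G ⇒ G+D   [G ::= G + D]
G+D ⇒ D+D   [G ::= D]
D+D ⇒ i+D   [D ::= i]
i+D ⇒ i+i   [D ::= i]

E⇒G⇒G+D⇒D+D⇒i+D⇒i+i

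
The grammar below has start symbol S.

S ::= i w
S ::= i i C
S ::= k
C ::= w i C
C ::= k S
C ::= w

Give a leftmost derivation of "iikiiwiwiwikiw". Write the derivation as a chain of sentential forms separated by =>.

S => iiC   [S ::= i i C]
iiC => iikS   [C ::= k S]
iikS => iikiiC   [S ::= i i C]
iikiiC => iikiiwiC   [C ::= w i C]
iikiiwiC => iikiiwiwiC   [C ::= w i C]
iikiiwiwiC => iikiiwiwiwiC   [C ::= w i C]
iikiiwiwiwiC => iikiiwiwiwikS   [C ::= k S]
iikiiwiwiwikS => iikiiwiwiwikiw   [S ::= i w]

S => iiC => iikS => iikiiC => iikiiwiC => iikiiwiwiC => iikiiwiwiwiC => iikiiwiwiwikS => iikiiwiwiwikiw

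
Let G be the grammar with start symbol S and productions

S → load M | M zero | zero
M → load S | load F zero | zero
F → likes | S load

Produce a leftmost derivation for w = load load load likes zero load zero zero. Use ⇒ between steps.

S ⇒ M zero ⇒ load F zero zero ⇒ load S load zero zero ⇒ load load M load zero zero ⇒ load load load F zero load zero zero ⇒ load load load likes zero load zero zero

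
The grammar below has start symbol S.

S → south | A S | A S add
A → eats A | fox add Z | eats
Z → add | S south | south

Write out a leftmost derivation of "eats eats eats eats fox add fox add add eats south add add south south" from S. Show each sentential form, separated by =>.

S => A S   [S → A S]
A S => eats A S   [A → eats A]
eats A S => eats eats A S   [A → eats A]
eats eats A S => eats eats eats A S   [A → eats A]
eats eats eats A S => eats eats eats eats A S   [A → eats A]
eats eats eats eats A S => eats eats eats eats fox add Z S   [A → fox add Z]
eats eats eats eats fox add Z S => eats eats eats eats fox add S south S   [Z → S south]
eats eats eats eats fox add S south S => eats eats eats eats fox add A S add south S   [S → A S add]
eats eats eats eats fox add A S add south S => eats eats eats eats fox add fox add Z S add south S   [A → fox add Z]
eats eats eats eats fox add fox add Z S add south S => eats eats eats eats fox add fox add add S add south S   [Z → add]
eats eats eats eats fox add fox add add S add south S => eats eats eats eats fox add fox add add A S add add south S   [S → A S add]
eats eats eats eats fox add fox add add A S add add south S => eats eats eats eats fox add fox add add eats S add add south S   [A → eats]
eats eats eats eats fox add fox add add eats S add add south S => eats eats eats eats fox add fox add add eats south add add south S   [S → south]
eats eats eats eats fox add fox add add eats south add add south S => eats eats eats eats fox add fox add add eats south add add south south   [S → south]

S => A S => eats A S => eats eats A S => eats eats eats A S => eats eats eats eats A S => eats eats eats eats fox add Z S => eats eats eats eats fox add S south S => eats eats eats eats fox add A S add south S => eats eats eats eats fox add fox add Z S add south S => eats eats eats eats fox add fox add add S add south S => eats eats eats eats fox add fox add add A S add add south S => eats eats eats eats fox add fox add add eats S add add south S => eats eats eats eats fox add fox add add eats south add add south S => eats eats eats eats fox add fox add add eats south add add south south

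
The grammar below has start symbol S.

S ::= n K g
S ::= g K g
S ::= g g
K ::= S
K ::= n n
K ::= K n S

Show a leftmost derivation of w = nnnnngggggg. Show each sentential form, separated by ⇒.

S ⇒ nKg ⇒ nSg ⇒ nnKgg ⇒ nnKnSgg ⇒ nnnnnSgg ⇒ nnnnngKggg ⇒ nnnnngSggg ⇒ nnnnngggggg

S ⇒ nKg   [S ::= n K g]
nKg ⇒ nSg   [K ::= S]
nSg ⇒ nnKgg   [S ::= n K g]
nnKgg ⇒ nnKnSgg   [K ::= K n S]
nnKnSgg ⇒ nnnnnSgg   [K ::= n n]
nnnnnSgg ⇒ nnnnngKggg   [S ::= g K g]
nnnnngKggg ⇒ nnnnngSggg   [K ::= S]
nnnnngSggg ⇒ nnnnngggggg   [S ::= g g]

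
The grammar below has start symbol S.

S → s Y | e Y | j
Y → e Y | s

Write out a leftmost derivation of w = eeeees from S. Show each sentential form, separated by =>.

S => eY => eeY => eeeY => eeeeY => eeeeeY => eeeees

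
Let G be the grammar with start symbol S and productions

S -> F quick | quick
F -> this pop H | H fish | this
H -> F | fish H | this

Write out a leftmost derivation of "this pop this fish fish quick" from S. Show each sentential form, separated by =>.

S => F quick => this pop H quick => this pop F quick => this pop H fish quick => this pop F fish quick => this pop H fish fish quick => this pop this fish fish quick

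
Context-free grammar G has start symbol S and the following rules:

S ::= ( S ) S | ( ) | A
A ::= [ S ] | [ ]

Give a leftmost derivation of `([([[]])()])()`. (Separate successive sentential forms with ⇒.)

S ⇒ (S)S ⇒ (A)S ⇒ ([S])S ⇒ ([(S)S])S ⇒ ([(A)S])S ⇒ ([([S])S])S ⇒ ([([A])S])S ⇒ ([([[]])S])S ⇒ ([([[]])()])S ⇒ ([([[]])()])()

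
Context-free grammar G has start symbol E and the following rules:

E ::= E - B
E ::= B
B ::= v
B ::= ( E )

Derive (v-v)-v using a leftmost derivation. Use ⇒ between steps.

E ⇒ E-B   [E ::= E - B]
E-B ⇒ B-B   [E ::= B]
B-B ⇒ (E)-B   [B ::= ( E )]
(E)-B ⇒ (E-B)-B   [E ::= E - B]
(E-B)-B ⇒ (B-B)-B   [E ::= B]
(B-B)-B ⇒ (v-B)-B   [B ::= v]
(v-B)-B ⇒ (v-v)-B   [B ::= v]
(v-v)-B ⇒ (v-v)-v   [B ::= v]

E⇒E-B⇒B-B⇒(E)-B⇒(E-B)-B⇒(B-B)-B⇒(v-B)-B⇒(v-v)-B⇒(v-v)-v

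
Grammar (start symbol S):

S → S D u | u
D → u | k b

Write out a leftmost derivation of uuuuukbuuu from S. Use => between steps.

S=>SDu=>SDuDu=>SDuDuDu=>SDuDuDuDu=>uDuDuDuDu=>uuuDuDuDu=>uuuuuDuDu=>uuuuukbuDu=>uuuuukbuuu

S => SDu   [S → S D u]
SDu => SDuDu   [S → S D u]
SDuDu => SDuDuDu   [S → S D u]
SDuDuDu => SDuDuDuDu   [S → S D u]
SDuDuDuDu => uDuDuDuDu   [S → u]
uDuDuDuDu => uuuDuDuDu   [D → u]
uuuDuDuDu => uuuuuDuDu   [D → u]
uuuuuDuDu => uuuuukbuDu   [D → k b]
uuuuukbuDu => uuuuukbuuu   [D → u]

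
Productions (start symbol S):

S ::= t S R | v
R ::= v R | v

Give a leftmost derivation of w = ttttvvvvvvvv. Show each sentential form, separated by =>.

S => tSR   [S ::= t S R]
tSR => ttSRR   [S ::= t S R]
ttSRR => tttSRRR   [S ::= t S R]
tttSRRR => ttttSRRRR   [S ::= t S R]
ttttSRRRR => ttttvRRRR   [S ::= v]
ttttvRRRR => ttttvvRRRR   [R ::= v R]
ttttvvRRRR => ttttvvvRRR   [R ::= v]
ttttvvvRRR => ttttvvvvRRR   [R ::= v R]
ttttvvvvRRR => ttttvvvvvRRR   [R ::= v R]
ttttvvvvvRRR => ttttvvvvvvRR   [R ::= v]
ttttvvvvvvRR => ttttvvvvvvvR   [R ::= v]
ttttvvvvvvvR => ttttvvvvvvvv   [R ::= v]

S=>tSR=>ttSRR=>tttSRRR=>ttttSRRRR=>ttttvRRRR=>ttttvvRRRR=>ttttvvvRRR=>ttttvvvvRRR=>ttttvvvvvRRR=>ttttvvvvvvRR=>ttttvvvvvvvR=>ttttvvvvvvvv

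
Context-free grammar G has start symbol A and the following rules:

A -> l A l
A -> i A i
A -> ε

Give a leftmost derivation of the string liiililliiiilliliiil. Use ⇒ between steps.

A ⇒ lAl   [A -> l A l]
lAl ⇒ liAil   [A -> i A i]
liAil ⇒ liiAiil   [A -> i A i]
liiAiil ⇒ liiiAiiil   [A -> i A i]
liiiAiiil ⇒ liiilAliiil   [A -> l A l]
liiilAliiil ⇒ liiiliAiliiil   [A -> i A i]
liiiliAiliiil ⇒ liiililAliliiil   [A -> l A l]
liiililAliliiil ⇒ liiilillAlliliiil   [A -> l A l]
liiilillAlliliiil ⇒ liiililliAilliliiil   [A -> i A i]
liiililliAilliliiil ⇒ liiililliiAiilliliiil   [A -> i A i]
liiililliiAiilliliiil ⇒ liiililliiiilliliiil   [A -> ε]

A ⇒ lAl ⇒ liAil ⇒ liiAiil ⇒ liiiAiiil ⇒ liiilAliiil ⇒ liiiliAiliiil ⇒ liiililAliliiil ⇒ liiilillAlliliiil ⇒ liiililliAilliliiil ⇒ liiililliiAiilliliiil ⇒ liiililliiiilliliiil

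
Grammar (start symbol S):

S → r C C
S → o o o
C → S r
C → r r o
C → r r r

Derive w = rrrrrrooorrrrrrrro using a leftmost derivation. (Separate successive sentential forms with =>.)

S => rCC => rSrC => rrCCrC => rrSrCrC => rrrCCrCrC => rrrrrrCrCrC => rrrrrrSrrCrC => rrrrrrooorrCrC => rrrrrrooorrrrrrC => rrrrrrooorrrrrrrro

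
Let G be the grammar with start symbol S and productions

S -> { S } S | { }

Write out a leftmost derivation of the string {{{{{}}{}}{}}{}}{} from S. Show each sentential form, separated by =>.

S=>{S}S=>{{S}S}S=>{{{S}S}S}S=>{{{{S}S}S}S}S=>{{{{{}}S}S}S}S=>{{{{{}}{}}S}S}S=>{{{{{}}{}}{}}S}S=>{{{{{}}{}}{}}{}}S=>{{{{{}}{}}{}}{}}{}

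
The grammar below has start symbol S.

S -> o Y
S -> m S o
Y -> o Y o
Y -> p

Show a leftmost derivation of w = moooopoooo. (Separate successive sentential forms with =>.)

S => mSo   [S -> m S o]
mSo => moYo   [S -> o Y]
moYo => mooYoo   [Y -> o Y o]
mooYoo => moooYooo   [Y -> o Y o]
moooYooo => mooooYoooo   [Y -> o Y o]
mooooYoooo => moooopoooo   [Y -> p]

S => mSo => moYo => mooYoo => moooYooo => mooooYoooo => moooopoooo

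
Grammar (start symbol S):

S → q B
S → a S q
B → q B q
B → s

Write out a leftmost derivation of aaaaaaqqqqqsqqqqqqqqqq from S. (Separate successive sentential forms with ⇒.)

S⇒aSq⇒aaSqq⇒aaaSqqq⇒aaaaSqqqq⇒aaaaaSqqqqq⇒aaaaaaSqqqqqq⇒aaaaaaqBqqqqqq⇒aaaaaaqqBqqqqqqq⇒aaaaaaqqqBqqqqqqqq⇒aaaaaaqqqqBqqqqqqqqq⇒aaaaaaqqqqqBqqqqqqqqqq⇒aaaaaaqqqqqsqqqqqqqqqq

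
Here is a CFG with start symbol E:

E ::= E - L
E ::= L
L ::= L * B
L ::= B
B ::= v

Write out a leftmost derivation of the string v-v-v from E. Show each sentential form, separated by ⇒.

E ⇒ E-L   [E ::= E - L]
E-L ⇒ E-L-L   [E ::= E - L]
E-L-L ⇒ L-L-L   [E ::= L]
L-L-L ⇒ B-L-L   [L ::= B]
B-L-L ⇒ v-L-L   [B ::= v]
v-L-L ⇒ v-B-L   [L ::= B]
v-B-L ⇒ v-v-L   [B ::= v]
v-v-L ⇒ v-v-B   [L ::= B]
v-v-B ⇒ v-v-v   [B ::= v]

E⇒E-L⇒E-L-L⇒L-L-L⇒B-L-L⇒v-L-L⇒v-B-L⇒v-v-L⇒v-v-B⇒v-v-v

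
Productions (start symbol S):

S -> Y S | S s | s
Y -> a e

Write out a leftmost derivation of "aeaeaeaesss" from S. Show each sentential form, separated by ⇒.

S⇒YS⇒aeS⇒aeYS⇒aeaeS⇒aeaeYS⇒aeaeaeS⇒aeaeaeSs⇒aeaeaeSss⇒aeaeaeYSss⇒aeaeaeaeSss⇒aeaeaeaesss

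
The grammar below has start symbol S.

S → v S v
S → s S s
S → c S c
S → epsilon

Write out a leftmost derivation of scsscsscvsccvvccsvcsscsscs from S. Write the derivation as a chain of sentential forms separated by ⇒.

S ⇒ sSs ⇒ scScs ⇒ scsSscs ⇒ scssSsscs ⇒ scsscScsscs ⇒ scsscsSscsscs ⇒ scsscssSsscsscs ⇒ scsscsscScsscsscs ⇒ scsscsscvSvcsscsscs ⇒ scsscsscvsSsvcsscsscs ⇒ scsscsscvscScsvcsscsscs ⇒ scsscsscvsccSccsvcsscsscs ⇒ scsscsscvsccvSvccsvcsscsscs ⇒ scsscsscvsccvvccsvcsscsscs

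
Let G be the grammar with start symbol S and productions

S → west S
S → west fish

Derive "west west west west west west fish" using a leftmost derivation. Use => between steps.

S => west S => west west S => west west west S => west west west west S => west west west west west S => west west west west west west fish

S => west S   [S → west S]
west S => west west S   [S → west S]
west west S => west west west S   [S → west S]
west west west S => west west west west S   [S → west S]
west west west west S => west west west west west S   [S → west S]
west west west west west S => west west west west west west fish   [S → west fish]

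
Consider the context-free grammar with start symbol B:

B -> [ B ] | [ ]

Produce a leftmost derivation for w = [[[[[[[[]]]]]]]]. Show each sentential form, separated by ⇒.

B ⇒ [B]   [B -> [ B ]]
[B] ⇒ [[B]]   [B -> [ B ]]
[[B]] ⇒ [[[B]]]   [B -> [ B ]]
[[[B]]] ⇒ [[[[B]]]]   [B -> [ B ]]
[[[[B]]]] ⇒ [[[[[B]]]]]   [B -> [ B ]]
[[[[[B]]]]] ⇒ [[[[[[B]]]]]]   [B -> [ B ]]
[[[[[[B]]]]]] ⇒ [[[[[[[B]]]]]]]   [B -> [ B ]]
[[[[[[[B]]]]]]] ⇒ [[[[[[[[]]]]]]]]   [B -> [ ]]

B⇒[B]⇒[[B]]⇒[[[B]]]⇒[[[[B]]]]⇒[[[[[B]]]]]⇒[[[[[[B]]]]]]⇒[[[[[[[B]]]]]]]⇒[[[[[[[[]]]]]]]]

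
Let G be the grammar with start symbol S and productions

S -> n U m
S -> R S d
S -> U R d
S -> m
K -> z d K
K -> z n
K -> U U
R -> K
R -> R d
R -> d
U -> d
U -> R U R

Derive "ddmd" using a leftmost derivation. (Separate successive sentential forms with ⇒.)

S⇒RSd⇒KSd⇒UUSd⇒dUSd⇒ddSd⇒ddmd

S ⇒ RSd   [S -> R S d]
RSd ⇒ KSd   [R -> K]
KSd ⇒ UUSd   [K -> U U]
UUSd ⇒ dUSd   [U -> d]
dUSd ⇒ ddSd   [U -> d]
ddSd ⇒ ddmd   [S -> m]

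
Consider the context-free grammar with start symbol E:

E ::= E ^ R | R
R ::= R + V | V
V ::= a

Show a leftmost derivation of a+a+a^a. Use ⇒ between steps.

E ⇒ E^R ⇒ R^R ⇒ R+V^R ⇒ R+V+V^R ⇒ V+V+V^R ⇒ a+V+V^R ⇒ a+a+V^R ⇒ a+a+a^R ⇒ a+a+a^V ⇒ a+a+a^a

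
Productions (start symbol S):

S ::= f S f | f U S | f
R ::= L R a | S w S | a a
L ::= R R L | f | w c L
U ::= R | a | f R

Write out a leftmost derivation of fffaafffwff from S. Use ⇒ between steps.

S ⇒ fUS ⇒ ffRS ⇒ ffSwSS ⇒ fffUSwSS ⇒ fffRSwSS ⇒ fffaaSwSS ⇒ fffaafSfwSS ⇒ fffaafffwSS ⇒ fffaafffwfS ⇒ fffaafffwff

S ⇒ fUS   [S ::= f U S]
fUS ⇒ ffRS   [U ::= f R]
ffRS ⇒ ffSwSS   [R ::= S w S]
ffSwSS ⇒ fffUSwSS   [S ::= f U S]
fffUSwSS ⇒ fffRSwSS   [U ::= R]
fffRSwSS ⇒ fffaaSwSS   [R ::= a a]
fffaaSwSS ⇒ fffaafSfwSS   [S ::= f S f]
fffaafSfwSS ⇒ fffaafffwSS   [S ::= f]
fffaafffwSS ⇒ fffaafffwfS   [S ::= f]
fffaafffwfS ⇒ fffaafffwff   [S ::= f]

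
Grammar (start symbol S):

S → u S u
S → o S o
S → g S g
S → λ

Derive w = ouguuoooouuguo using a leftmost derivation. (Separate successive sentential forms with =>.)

S=>oSo=>ouSuo=>ougSguo=>ouguSuguo=>ouguuSuuguo=>ouguuoSouuguo=>ouguuooSoouuguo=>ouguuoooouuguo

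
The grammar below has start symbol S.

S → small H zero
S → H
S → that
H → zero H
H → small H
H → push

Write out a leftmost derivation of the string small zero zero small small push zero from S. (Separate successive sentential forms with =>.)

S => small H zero   [S → small H zero]
small H zero => small zero H zero   [H → zero H]
small zero H zero => small zero zero H zero   [H → zero H]
small zero zero H zero => small zero zero small H zero   [H → small H]
small zero zero small H zero => small zero zero small small H zero   [H → small H]
small zero zero small small H zero => small zero zero small small push zero   [H → push]

S => small H zero => small zero H zero => small zero zero H zero => small zero zero small H zero => small zero zero small small H zero => small zero zero small small push zero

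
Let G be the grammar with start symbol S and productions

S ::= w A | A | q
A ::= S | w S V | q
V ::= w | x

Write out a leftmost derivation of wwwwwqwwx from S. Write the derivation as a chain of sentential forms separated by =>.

S => A   [S ::= A]
A => wSV   [A ::= w S V]
wSV => wwAV   [S ::= w A]
wwAV => wwwSVV   [A ::= w S V]
wwwSVV => wwwwAVV   [S ::= w A]
wwwwAVV => wwwwwSVVV   [A ::= w S V]
wwwwwSVVV => wwwwwqVVV   [S ::= q]
wwwwwqVVV => wwwwwqwVV   [V ::= w]
wwwwwqwVV => wwwwwqwwV   [V ::= w]
wwwwwqwwV => wwwwwqwwx   [V ::= x]

S => A => wSV => wwAV => wwwSVV => wwwwAVV => wwwwwSVVV => wwwwwqVVV => wwwwwqwVV => wwwwwqwwV => wwwwwqwwx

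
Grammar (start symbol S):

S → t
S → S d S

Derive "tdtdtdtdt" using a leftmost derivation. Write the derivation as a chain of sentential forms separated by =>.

S => SdS => SdSdS => SdSdSdS => SdSdSdSdS => tdSdSdSdS => tdtdSdSdS => tdtdtdSdS => tdtdtdtdS => tdtdtdtdt

S => SdS   [S → S d S]
SdS => SdSdS   [S → S d S]
SdSdS => SdSdSdS   [S → S d S]
SdSdSdS => SdSdSdSdS   [S → S d S]
SdSdSdSdS => tdSdSdSdS   [S → t]
tdSdSdSdS => tdtdSdSdS   [S → t]
tdtdSdSdS => tdtdtdSdS   [S → t]
tdtdtdSdS => tdtdtdtdS   [S → t]
tdtdtdtdS => tdtdtdtdt   [S → t]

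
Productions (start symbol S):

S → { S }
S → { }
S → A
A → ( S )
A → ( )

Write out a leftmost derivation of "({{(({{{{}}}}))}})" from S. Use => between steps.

S => A => (S) => ({S}) => ({{S}}) => ({{A}}) => ({{(S)}}) => ({{(A)}}) => ({{((S))}}) => ({{(({S}))}}) => ({{(({{S}}))}}) => ({{(({{{S}}}))}}) => ({{(({{{{}}}}))}})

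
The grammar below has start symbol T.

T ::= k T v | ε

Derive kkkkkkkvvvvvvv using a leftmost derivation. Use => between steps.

T=>kTv=>kkTvv=>kkkTvvv=>kkkkTvvvv=>kkkkkTvvvvv=>kkkkkkTvvvvvv=>kkkkkkkTvvvvvvv=>kkkkkkkvvvvvvv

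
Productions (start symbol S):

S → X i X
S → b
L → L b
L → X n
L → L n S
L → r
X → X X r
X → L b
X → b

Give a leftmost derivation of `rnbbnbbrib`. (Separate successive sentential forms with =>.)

S => XiX => XXriX => LbXriX => XnbXriX => LbnbXriX => LnSbnbXriX => rnSbnbXriX => rnbbnbXriX => rnbbnbbriX => rnbbnbbrib

S => XiX   [S → X i X]
XiX => XXriX   [X → X X r]
XXriX => LbXriX   [X → L b]
LbXriX => XnbXriX   [L → X n]
XnbXriX => LbnbXriX   [X → L b]
LbnbXriX => LnSbnbXriX   [L → L n S]
LnSbnbXriX => rnSbnbXriX   [L → r]
rnSbnbXriX => rnbbnbXriX   [S → b]
rnbbnbXriX => rnbbnbbriX   [X → b]
rnbbnbbriX => rnbbnbbrib   [X → b]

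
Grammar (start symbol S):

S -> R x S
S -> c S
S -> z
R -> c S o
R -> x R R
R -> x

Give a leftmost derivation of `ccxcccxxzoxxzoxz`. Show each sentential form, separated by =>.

S => cS => cRxS => ccSoxS => ccRxSoxS => ccxRRxSoxS => ccxcSoRxSoxS => ccxccSoRxSoxS => ccxcccSoRxSoxS => ccxcccRxSoRxSoxS => ccxcccxxSoRxSoxS => ccxcccxxzoRxSoxS => ccxcccxxzoxxSoxS => ccxcccxxzoxxzoxS => ccxcccxxzoxxzoxz

S => cS   [S -> c S]
cS => cRxS   [S -> R x S]
cRxS => ccSoxS   [R -> c S o]
ccSoxS => ccRxSoxS   [S -> R x S]
ccRxSoxS => ccxRRxSoxS   [R -> x R R]
ccxRRxSoxS => ccxcSoRxSoxS   [R -> c S o]
ccxcSoRxSoxS => ccxccSoRxSoxS   [S -> c S]
ccxccSoRxSoxS => ccxcccSoRxSoxS   [S -> c S]
ccxcccSoRxSoxS => ccxcccRxSoRxSoxS   [S -> R x S]
ccxcccRxSoRxSoxS => ccxcccxxSoRxSoxS   [R -> x]
ccxcccxxSoRxSoxS => ccxcccxxzoRxSoxS   [S -> z]
ccxcccxxzoRxSoxS => ccxcccxxzoxxSoxS   [R -> x]
ccxcccxxzoxxSoxS => ccxcccxxzoxxzoxS   [S -> z]
ccxcccxxzoxxzoxS => ccxcccxxzoxxzoxz   [S -> z]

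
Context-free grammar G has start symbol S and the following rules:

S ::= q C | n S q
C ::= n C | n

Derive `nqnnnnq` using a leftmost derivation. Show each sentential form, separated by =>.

S => nSq => nqCq => nqnCq => nqnnCq => nqnnnCq => nqnnnnq

S => nSq   [S ::= n S q]
nSq => nqCq   [S ::= q C]
nqCq => nqnCq   [C ::= n C]
nqnCq => nqnnCq   [C ::= n C]
nqnnCq => nqnnnCq   [C ::= n C]
nqnnnCq => nqnnnnq   [C ::= n]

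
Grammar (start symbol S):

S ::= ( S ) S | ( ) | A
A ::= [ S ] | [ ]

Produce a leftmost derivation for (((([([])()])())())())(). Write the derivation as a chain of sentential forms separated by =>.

S => (S)S => ((S)S)S => (((S)S)S)S => ((((S)S)S)S)S => ((((A)S)S)S)S => (((([S])S)S)S)S => (((([(S)S])S)S)S)S => (((([(A)S])S)S)S)S => (((([([])S])S)S)S)S => (((([([])()])S)S)S)S => (((([([])()])())S)S)S => (((([([])()])())())S)S => (((([([])()])())())())S => (((([([])()])())())())()

S => (S)S   [S ::= ( S ) S]
(S)S => ((S)S)S   [S ::= ( S ) S]
((S)S)S => (((S)S)S)S   [S ::= ( S ) S]
(((S)S)S)S => ((((S)S)S)S)S   [S ::= ( S ) S]
((((S)S)S)S)S => ((((A)S)S)S)S   [S ::= A]
((((A)S)S)S)S => (((([S])S)S)S)S   [A ::= [ S ]]
(((([S])S)S)S)S => (((([(S)S])S)S)S)S   [S ::= ( S ) S]
(((([(S)S])S)S)S)S => (((([(A)S])S)S)S)S   [S ::= A]
(((([(A)S])S)S)S)S => (((([([])S])S)S)S)S   [A ::= [ ]]
(((([([])S])S)S)S)S => (((([([])()])S)S)S)S   [S ::= ( )]
(((([([])()])S)S)S)S => (((([([])()])())S)S)S   [S ::= ( )]
(((([([])()])())S)S)S => (((([([])()])())())S)S   [S ::= ( )]
(((([([])()])())())S)S => (((([([])()])())())())S   [S ::= ( )]
(((([([])()])())())())S => (((([([])()])())())())()   [S ::= ( )]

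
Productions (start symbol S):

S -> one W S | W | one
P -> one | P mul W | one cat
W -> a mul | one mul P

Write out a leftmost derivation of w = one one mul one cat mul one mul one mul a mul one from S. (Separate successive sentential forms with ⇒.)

S ⇒ one W S   [S -> one W S]
one W S ⇒ one one mul P S   [W -> one mul P]
one one mul P S ⇒ one one mul P mul W S   [P -> P mul W]
one one mul P mul W S ⇒ one one mul P mul W mul W S   [P -> P mul W]
one one mul P mul W mul W S ⇒ one one mul one cat mul W mul W S   [P -> one cat]
one one mul one cat mul W mul W S ⇒ one one mul one cat mul one mul P mul W S   [W -> one mul P]
one one mul one cat mul one mul P mul W S ⇒ one one mul one cat mul one mul one mul W S   [P -> one]
one one mul one cat mul one mul one mul W S ⇒ one one mul one cat mul one mul one mul a mul S   [W -> a mul]
one one mul one cat mul one mul one mul a mul S ⇒ one one mul one cat mul one mul one mul a mul one   [S -> one]

S ⇒ one W S ⇒ one one mul P S ⇒ one one mul P mul W S ⇒ one one mul P mul W mul W S ⇒ one one mul one cat mul W mul W S ⇒ one one mul one cat mul one mul P mul W S ⇒ one one mul one cat mul one mul one mul W S ⇒ one one mul one cat mul one mul one mul a mul S ⇒ one one mul one cat mul one mul one mul a mul one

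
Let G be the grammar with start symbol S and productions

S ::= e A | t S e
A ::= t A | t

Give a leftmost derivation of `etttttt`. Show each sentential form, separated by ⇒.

S⇒eA⇒etA⇒ettA⇒etttA⇒ettttA⇒etttttA⇒etttttt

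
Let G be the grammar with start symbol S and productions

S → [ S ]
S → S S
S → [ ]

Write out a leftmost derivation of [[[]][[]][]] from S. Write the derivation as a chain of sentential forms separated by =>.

S => [S] => [SS] => [[S]S] => [[[]]S] => [[[]]SS] => [[[]][S]S] => [[[]][[]]S] => [[[]][[]][]]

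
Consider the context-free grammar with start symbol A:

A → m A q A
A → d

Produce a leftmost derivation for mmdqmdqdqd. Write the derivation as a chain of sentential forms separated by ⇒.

A ⇒ mAqA   [A → m A q A]
mAqA ⇒ mmAqAqA   [A → m A q A]
mmAqAqA ⇒ mmdqAqA   [A → d]
mmdqAqA ⇒ mmdqmAqAqA   [A → m A q A]
mmdqmAqAqA ⇒ mmdqmdqAqA   [A → d]
mmdqmdqAqA ⇒ mmdqmdqdqA   [A → d]
mmdqmdqdqA ⇒ mmdqmdqdqd   [A → d]

A⇒mAqA⇒mmAqAqA⇒mmdqAqA⇒mmdqmAqAqA⇒mmdqmdqAqA⇒mmdqmdqdqA⇒mmdqmdqdqd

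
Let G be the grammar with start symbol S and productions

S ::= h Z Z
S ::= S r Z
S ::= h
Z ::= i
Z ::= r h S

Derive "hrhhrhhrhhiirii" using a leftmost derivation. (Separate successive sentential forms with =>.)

S => hZZ   [S ::= h Z Z]
hZZ => hrhSZ   [Z ::= r h S]
hrhSZ => hrhSrZZ   [S ::= S r Z]
hrhSrZZ => hrhhZZrZZ   [S ::= h Z Z]
hrhhZZrZZ => hrhhrhSZrZZ   [Z ::= r h S]
hrhhrhSZrZZ => hrhhrhhZZZrZZ   [S ::= h Z Z]
hrhhrhhZZZrZZ => hrhhrhhrhSZZrZZ   [Z ::= r h S]
hrhhrhhrhSZZrZZ => hrhhrhhrhhZZrZZ   [S ::= h]
hrhhrhhrhhZZrZZ => hrhhrhhrhhiZrZZ   [Z ::= i]
hrhhrhhrhhiZrZZ => hrhhrhhrhhiirZZ   [Z ::= i]
hrhhrhhrhhiirZZ => hrhhrhhrhhiiriZ   [Z ::= i]
hrhhrhhrhhiiriZ => hrhhrhhrhhiirii   [Z ::= i]

S => hZZ => hrhSZ => hrhSrZZ => hrhhZZrZZ => hrhhrhSZrZZ => hrhhrhhZZZrZZ => hrhhrhhrhSZZrZZ => hrhhrhhrhhZZrZZ => hrhhrhhrhhiZrZZ => hrhhrhhrhhiirZZ => hrhhrhhrhhiiriZ => hrhhrhhrhhiirii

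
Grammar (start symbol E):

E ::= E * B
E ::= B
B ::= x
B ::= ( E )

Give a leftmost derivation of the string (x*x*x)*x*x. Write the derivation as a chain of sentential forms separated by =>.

E => E*B   [E ::= E * B]
E*B => E*B*B   [E ::= E * B]
E*B*B => B*B*B   [E ::= B]
B*B*B => (E)*B*B   [B ::= ( E )]
(E)*B*B => (E*B)*B*B   [E ::= E * B]
(E*B)*B*B => (E*B*B)*B*B   [E ::= E * B]
(E*B*B)*B*B => (B*B*B)*B*B   [E ::= B]
(B*B*B)*B*B => (x*B*B)*B*B   [B ::= x]
(x*B*B)*B*B => (x*x*B)*B*B   [B ::= x]
(x*x*B)*B*B => (x*x*x)*B*B   [B ::= x]
(x*x*x)*B*B => (x*x*x)*x*B   [B ::= x]
(x*x*x)*x*B => (x*x*x)*x*x   [B ::= x]

E => E*B => E*B*B => B*B*B => (E)*B*B => (E*B)*B*B => (E*B*B)*B*B => (B*B*B)*B*B => (x*B*B)*B*B => (x*x*B)*B*B => (x*x*x)*B*B => (x*x*x)*x*B => (x*x*x)*x*x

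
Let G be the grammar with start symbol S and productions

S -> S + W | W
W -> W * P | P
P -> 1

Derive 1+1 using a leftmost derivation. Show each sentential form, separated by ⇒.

S⇒S+W⇒W+W⇒P+W⇒1+W⇒1+P⇒1+1

S ⇒ S+W   [S -> S + W]
S+W ⇒ W+W   [S -> W]
W+W ⇒ P+W   [W -> P]
P+W ⇒ 1+W   [P -> 1]
1+W ⇒ 1+P   [W -> P]
1+P ⇒ 1+1   [P -> 1]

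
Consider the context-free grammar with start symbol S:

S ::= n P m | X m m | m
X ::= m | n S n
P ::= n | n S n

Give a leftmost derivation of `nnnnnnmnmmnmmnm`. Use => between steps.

S=>nPm=>nnSnm=>nnXmmnm=>nnnSnmmnm=>nnnXmmnmmnm=>nnnnSnmmnmmnm=>nnnnnPmnmmnmmnm=>nnnnnnmnmmnmmnm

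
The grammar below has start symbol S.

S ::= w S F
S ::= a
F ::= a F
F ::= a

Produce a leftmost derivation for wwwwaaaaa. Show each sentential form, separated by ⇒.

S ⇒ wSF   [S ::= w S F]
wSF ⇒ wwSFF   [S ::= w S F]
wwSFF ⇒ wwwSFFF   [S ::= w S F]
wwwSFFF ⇒ wwwwSFFFF   [S ::= w S F]
wwwwSFFFF ⇒ wwwwaFFFF   [S ::= a]
wwwwaFFFF ⇒ wwwwaaFFF   [F ::= a]
wwwwaaFFF ⇒ wwwwaaaFF   [F ::= a]
wwwwaaaFF ⇒ wwwwaaaaF   [F ::= a]
wwwwaaaaF ⇒ wwwwaaaaa   [F ::= a]

S ⇒ wSF ⇒ wwSFF ⇒ wwwSFFF ⇒ wwwwSFFFF ⇒ wwwwaFFFF ⇒ wwwwaaFFF ⇒ wwwwaaaFF ⇒ wwwwaaaaF ⇒ wwwwaaaaa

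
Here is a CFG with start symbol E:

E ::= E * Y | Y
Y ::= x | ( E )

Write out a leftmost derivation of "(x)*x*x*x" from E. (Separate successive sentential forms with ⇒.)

E ⇒ E*Y   [E ::= E * Y]
E*Y ⇒ E*Y*Y   [E ::= E * Y]
E*Y*Y ⇒ E*Y*Y*Y   [E ::= E * Y]
E*Y*Y*Y ⇒ Y*Y*Y*Y   [E ::= Y]
Y*Y*Y*Y ⇒ (E)*Y*Y*Y   [Y ::= ( E )]
(E)*Y*Y*Y ⇒ (Y)*Y*Y*Y   [E ::= Y]
(Y)*Y*Y*Y ⇒ (x)*Y*Y*Y   [Y ::= x]
(x)*Y*Y*Y ⇒ (x)*x*Y*Y   [Y ::= x]
(x)*x*Y*Y ⇒ (x)*x*x*Y   [Y ::= x]
(x)*x*x*Y ⇒ (x)*x*x*x   [Y ::= x]

E ⇒ E*Y ⇒ E*Y*Y ⇒ E*Y*Y*Y ⇒ Y*Y*Y*Y ⇒ (E)*Y*Y*Y ⇒ (Y)*Y*Y*Y ⇒ (x)*Y*Y*Y ⇒ (x)*x*Y*Y ⇒ (x)*x*x*Y ⇒ (x)*x*x*x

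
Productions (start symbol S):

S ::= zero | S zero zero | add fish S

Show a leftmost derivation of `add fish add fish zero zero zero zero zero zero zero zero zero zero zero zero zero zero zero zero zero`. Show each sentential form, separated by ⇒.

S ⇒ add fish S   [S ::= add fish S]
add fish S ⇒ add fish S zero zero   [S ::= S zero zero]
add fish S zero zero ⇒ add fish S zero zero zero zero   [S ::= S zero zero]
add fish S zero zero zero zero ⇒ add fish S zero zero zero zero zero zero   [S ::= S zero zero]
add fish S zero zero zero zero zero zero ⇒ add fish S zero zero zero zero zero zero zero zero   [S ::= S zero zero]
add fish S zero zero zero zero zero zero zero zero ⇒ add fish S zero zero zero zero zero zero zero zero zero zero   [S ::= S zero zero]
add fish S zero zero zero zero zero zero zero zero zero zero ⇒ add fish S zero zero zero zero zero zero zero zero zero zero zero zero   [S ::= S zero zero]
add fish S zero zero zero zero zero zero zero zero zero zero zero zero ⇒ add fish S zero zero zero zero zero zero zero zero zero zero zero zero zero zero   [S ::= S zero zero]
add fish S zero zero zero zero zero zero zero zero zero zero zero zero zero zero ⇒ add fish S zero zero zero zero zero zero zero zero zero zero zero zero zero zero zero zero   [S ::= S zero zero]
add fish S zero zero zero zero zero zero zero zero zero zero zero zero zero zero zero zero ⇒ add fish add fish S zero zero zero zero zero zero zero zero zero zero zero zero zero zero zero zero   [S ::= add fish S]
add fish add fish S zero zero zero zero zero zero zero zero zero zero zero zero zero zero zero zero ⇒ add fish add fish zero zero zero zero zero zero zero zero zero zero zero zero zero zero zero zero zero   [S ::= zero]

S ⇒ add fish S ⇒ add fish S zero zero ⇒ add fish S zero zero zero zero ⇒ add fish S zero zero zero zero zero zero ⇒ add fish S zero zero zero zero zero zero zero zero ⇒ add fish S zero zero zero zero zero zero zero zero zero zero ⇒ add fish S zero zero zero zero zero zero zero zero zero zero zero zero ⇒ add fish S zero zero zero zero zero zero zero zero zero zero zero zero zero zero ⇒ add fish S zero zero zero zero zero zero zero zero zero zero zero zero zero zero zero zero ⇒ add fish add fish S zero zero zero zero zero zero zero zero zero zero zero zero zero zero zero zero ⇒ add fish add fish zero zero zero zero zero zero zero zero zero zero zero zero zero zero zero zero zero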